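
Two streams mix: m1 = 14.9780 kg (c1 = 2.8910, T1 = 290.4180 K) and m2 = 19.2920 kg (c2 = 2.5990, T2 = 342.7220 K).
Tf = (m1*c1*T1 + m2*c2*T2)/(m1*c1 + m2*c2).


num = 29759.5550
den = 93.4413
Tf = 318.4839 K

318.4839 K


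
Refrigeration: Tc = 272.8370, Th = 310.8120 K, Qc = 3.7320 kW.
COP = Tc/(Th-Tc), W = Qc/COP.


COP = 272.8370 / 37.9750 = 7.1846
W = 3.7320 / 7.1846 = 0.5194 kW

COP = 7.1846, W = 0.5194 kW


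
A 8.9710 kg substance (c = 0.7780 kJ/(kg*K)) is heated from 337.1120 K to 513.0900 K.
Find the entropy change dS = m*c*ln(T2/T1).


T2/T1 = 1.5220
ln(T2/T1) = 0.4200
dS = 8.9710 * 0.7780 * 0.4200 = 2.9316 kJ/K

2.9316 kJ/K


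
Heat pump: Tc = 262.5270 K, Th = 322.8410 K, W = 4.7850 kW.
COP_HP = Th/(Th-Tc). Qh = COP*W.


COP = 322.8410 / 60.3140 = 5.3527
Qh = 5.3527 * 4.7850 = 25.6125 kW

COP = 5.3527, Qh = 25.6125 kW


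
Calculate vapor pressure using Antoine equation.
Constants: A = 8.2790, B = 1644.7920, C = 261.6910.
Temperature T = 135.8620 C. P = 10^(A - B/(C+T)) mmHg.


C+T = 397.5530
B/(C+T) = 4.1373
log10(P) = 8.2790 - 4.1373 = 4.1417
P = 10^4.1417 = 13858.3054 mmHg

13858.3054 mmHg


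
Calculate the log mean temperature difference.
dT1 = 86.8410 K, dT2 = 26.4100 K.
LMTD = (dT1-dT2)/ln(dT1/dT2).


dT1/dT2 = 3.2882
ln(dT1/dT2) = 1.1903
LMTD = 60.4310 / 1.1903 = 50.7680 K

50.7680 K


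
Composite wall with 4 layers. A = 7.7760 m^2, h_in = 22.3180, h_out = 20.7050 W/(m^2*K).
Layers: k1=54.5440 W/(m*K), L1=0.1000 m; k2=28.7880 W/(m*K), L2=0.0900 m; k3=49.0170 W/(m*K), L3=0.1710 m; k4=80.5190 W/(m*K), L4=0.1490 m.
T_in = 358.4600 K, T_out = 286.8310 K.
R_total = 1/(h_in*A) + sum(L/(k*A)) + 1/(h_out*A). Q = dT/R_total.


R_conv_in = 1/(22.3180*7.7760) = 0.0058
R_1 = 0.1000/(54.5440*7.7760) = 0.0002
R_2 = 0.0900/(28.7880*7.7760) = 0.0004
R_3 = 0.1710/(49.0170*7.7760) = 0.0004
R_4 = 0.1490/(80.5190*7.7760) = 0.0002
R_conv_out = 1/(20.7050*7.7760) = 0.0062
R_total = 0.0133 K/W
Q = 71.6290 / 0.0133 = 5386.5578 W

R_total = 0.0133 K/W, Q = 5386.5578 W


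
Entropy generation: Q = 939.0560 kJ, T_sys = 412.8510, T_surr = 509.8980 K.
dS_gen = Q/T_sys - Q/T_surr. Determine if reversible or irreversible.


dS_sys = 939.0560/412.8510 = 2.2746 kJ/K
dS_surr = -939.0560/509.8980 = -1.8417 kJ/K
dS_gen = 2.2746 - 1.8417 = 0.4329 kJ/K (irreversible)

dS_gen = 0.4329 kJ/K, irreversible


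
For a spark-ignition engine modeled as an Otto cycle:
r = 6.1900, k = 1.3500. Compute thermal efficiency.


r^(k-1) = 1.8927
eta = 1 - 1/1.8927 = 0.4717 = 47.1666%

47.1666%


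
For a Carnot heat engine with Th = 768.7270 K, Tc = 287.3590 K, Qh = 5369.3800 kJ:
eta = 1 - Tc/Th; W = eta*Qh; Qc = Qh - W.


eta = 1 - 287.3590/768.7270 = 0.6262
W = 0.6262 * 5369.3800 = 3362.2440 kJ
Qc = 5369.3800 - 3362.2440 = 2007.1360 kJ

eta = 62.6188%, W = 3362.2440 kJ, Qc = 2007.1360 kJ


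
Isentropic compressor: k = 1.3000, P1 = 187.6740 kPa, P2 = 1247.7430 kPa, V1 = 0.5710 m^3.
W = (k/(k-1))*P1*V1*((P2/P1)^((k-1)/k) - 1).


(k-1)/k = 0.2308
(P2/P1)^exp = 1.5483
W = 4.3333 * 187.6740 * 0.5710 * (1.5483 - 1) = 254.6189 kJ

254.6189 kJ


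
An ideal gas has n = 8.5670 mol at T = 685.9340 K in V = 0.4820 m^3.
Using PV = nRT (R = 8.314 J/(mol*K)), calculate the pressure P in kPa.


P = nRT/V = 8.5670 * 8.314 * 685.9340 / 0.4820
= 48856.3611 / 0.4820 = 101361.7451 Pa = 101.3617 kPa

101.3617 kPa


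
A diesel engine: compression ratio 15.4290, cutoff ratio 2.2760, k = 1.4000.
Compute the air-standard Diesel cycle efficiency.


r^(k-1) = 2.9877
rc^k = 3.1626
eta = 0.5948 = 59.4811%

59.4811%


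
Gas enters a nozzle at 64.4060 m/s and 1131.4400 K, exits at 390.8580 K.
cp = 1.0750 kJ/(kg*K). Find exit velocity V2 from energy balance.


dT = 740.5820 K
2*cp*1000*dT = 1592251.3000
V1^2 = 4148.1328
V2 = sqrt(1596399.4328) = 1263.4870 m/s

1263.4870 m/s


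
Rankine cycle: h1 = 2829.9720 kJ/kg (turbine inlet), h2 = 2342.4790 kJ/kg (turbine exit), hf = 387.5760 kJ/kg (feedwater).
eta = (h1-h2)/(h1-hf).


W = 487.4930 kJ/kg
Q_in = 2442.3960 kJ/kg
eta = 0.1996 = 19.9596%

eta = 19.9596%


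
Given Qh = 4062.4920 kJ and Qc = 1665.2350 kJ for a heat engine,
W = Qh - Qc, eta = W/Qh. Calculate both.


W = 4062.4920 - 1665.2350 = 2397.2570 kJ
eta = 2397.2570 / 4062.4920 = 0.5901 = 59.0095%

W = 2397.2570 kJ, eta = 59.0095%


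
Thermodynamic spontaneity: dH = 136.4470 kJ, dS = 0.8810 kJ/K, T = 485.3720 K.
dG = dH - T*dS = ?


T*dS = 485.3720 * 0.8810 = 427.6127 kJ
dG = 136.4470 - 427.6127 = -291.1657 kJ (spontaneous)

dG = -291.1657 kJ, spontaneous


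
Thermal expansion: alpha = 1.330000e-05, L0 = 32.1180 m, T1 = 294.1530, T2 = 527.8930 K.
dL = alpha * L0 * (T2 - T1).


dT = 233.7400 K
dL = 1.330000e-05 * 32.1180 * 233.7400 = 0.099847 m
L_final = 32.217847 m

dL = 0.099847 m


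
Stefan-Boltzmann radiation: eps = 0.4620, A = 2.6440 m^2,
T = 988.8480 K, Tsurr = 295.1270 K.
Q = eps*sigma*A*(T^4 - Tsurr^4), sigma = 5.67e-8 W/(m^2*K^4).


T^4 = 9.5613e+11
Tsurr^4 = 7.5864e+09
Q = 0.4620 * 5.67e-8 * 2.6440 * 9.4855e+11 = 65696.9194 W

65696.9194 W


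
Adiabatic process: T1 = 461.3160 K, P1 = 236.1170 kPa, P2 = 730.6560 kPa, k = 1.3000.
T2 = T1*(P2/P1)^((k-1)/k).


(k-1)/k = 0.2308
(P2/P1)^exp = 1.2978
T2 = 461.3160 * 1.2978 = 598.7019 K

598.7019 K


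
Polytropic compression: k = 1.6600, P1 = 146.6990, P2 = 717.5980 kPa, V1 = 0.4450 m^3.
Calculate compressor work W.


(k-1)/k = 0.3976
(P2/P1)^exp = 1.8798
W = 2.5152 * 146.6990 * 0.4450 * (1.8798 - 1) = 144.4620 kJ

144.4620 kJ


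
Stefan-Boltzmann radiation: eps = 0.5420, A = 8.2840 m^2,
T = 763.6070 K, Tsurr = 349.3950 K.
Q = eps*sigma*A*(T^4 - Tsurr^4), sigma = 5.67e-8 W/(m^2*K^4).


T^4 = 3.4000e+11
Tsurr^4 = 1.4903e+10
Q = 0.5420 * 5.67e-8 * 8.2840 * 3.2510e+11 = 82763.0400 W

82763.0400 W


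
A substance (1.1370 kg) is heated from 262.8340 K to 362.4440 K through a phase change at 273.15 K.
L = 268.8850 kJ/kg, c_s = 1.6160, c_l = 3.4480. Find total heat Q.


Q1 (sensible, solid) = 1.1370 * 1.6160 * 10.3160 = 18.9545 kJ
Q2 (latent) = 1.1370 * 268.8850 = 305.7222 kJ
Q3 (sensible, liquid) = 1.1370 * 3.4480 * 89.2940 = 350.0661 kJ
Q_total = 674.7428 kJ

674.7428 kJ


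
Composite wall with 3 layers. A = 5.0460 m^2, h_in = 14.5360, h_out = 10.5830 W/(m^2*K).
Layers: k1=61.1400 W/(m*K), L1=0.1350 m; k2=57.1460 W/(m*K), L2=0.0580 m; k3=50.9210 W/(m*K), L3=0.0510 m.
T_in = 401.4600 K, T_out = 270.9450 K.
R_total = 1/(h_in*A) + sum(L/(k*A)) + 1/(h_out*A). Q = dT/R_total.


R_conv_in = 1/(14.5360*5.0460) = 0.0136
R_1 = 0.1350/(61.1400*5.0460) = 0.0004
R_2 = 0.0580/(57.1460*5.0460) = 0.0002
R_3 = 0.0510/(50.9210*5.0460) = 0.0002
R_conv_out = 1/(10.5830*5.0460) = 0.0187
R_total = 0.0332 K/W
Q = 130.5150 / 0.0332 = 3931.5684 W

R_total = 0.0332 K/W, Q = 3931.5684 W


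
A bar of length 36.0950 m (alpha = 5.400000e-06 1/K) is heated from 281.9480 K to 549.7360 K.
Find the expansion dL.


dT = 267.7880 K
dL = 5.400000e-06 * 36.0950 * 267.7880 = 0.052195 m
L_final = 36.147195 m

dL = 0.052195 m


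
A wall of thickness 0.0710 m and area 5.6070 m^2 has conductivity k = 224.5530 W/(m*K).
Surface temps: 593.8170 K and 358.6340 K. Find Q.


dT = 235.1830 K
Q = 224.5530 * 5.6070 * 235.1830 / 0.0710 = 4170585.1726 W

4170585.1726 W


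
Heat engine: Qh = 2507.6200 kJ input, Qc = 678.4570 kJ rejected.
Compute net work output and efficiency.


W = 2507.6200 - 678.4570 = 1829.1630 kJ
eta = 1829.1630 / 2507.6200 = 0.7294 = 72.9442%

W = 1829.1630 kJ, eta = 72.9442%


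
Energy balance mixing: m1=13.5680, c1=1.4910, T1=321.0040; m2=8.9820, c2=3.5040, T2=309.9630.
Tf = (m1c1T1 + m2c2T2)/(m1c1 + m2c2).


num = 16249.3181
den = 51.7028
Tf = 314.2830 K

314.2830 K


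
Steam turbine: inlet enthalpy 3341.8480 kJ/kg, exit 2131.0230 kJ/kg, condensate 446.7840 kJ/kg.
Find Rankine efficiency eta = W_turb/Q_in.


W = 1210.8250 kJ/kg
Q_in = 2895.0640 kJ/kg
eta = 0.4182 = 41.8238%

eta = 41.8238%


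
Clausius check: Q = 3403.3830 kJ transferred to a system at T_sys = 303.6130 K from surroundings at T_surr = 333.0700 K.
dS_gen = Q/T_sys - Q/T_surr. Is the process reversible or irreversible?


dS_sys = 3403.3830/303.6130 = 11.2096 kJ/K
dS_surr = -3403.3830/333.0700 = -10.2182 kJ/K
dS_gen = 11.2096 - 10.2182 = 0.9914 kJ/K (irreversible)

dS_gen = 0.9914 kJ/K, irreversible


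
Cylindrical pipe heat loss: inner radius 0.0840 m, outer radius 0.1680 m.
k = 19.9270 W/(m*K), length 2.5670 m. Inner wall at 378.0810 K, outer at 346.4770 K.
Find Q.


dT = 31.6040 K
ln(ro/ri) = 0.6931
Q = 2*pi*19.9270*2.5670*31.6040 / 0.6931 = 14654.2721 W

14654.2721 W


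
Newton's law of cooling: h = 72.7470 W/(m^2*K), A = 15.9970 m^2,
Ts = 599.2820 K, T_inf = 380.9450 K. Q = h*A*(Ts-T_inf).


dT = 218.3370 K
Q = 72.7470 * 15.9970 * 218.3370 = 254086.1377 W

254086.1377 W


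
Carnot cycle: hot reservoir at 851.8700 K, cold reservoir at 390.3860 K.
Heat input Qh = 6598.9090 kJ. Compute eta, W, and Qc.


eta = 1 - 390.3860/851.8700 = 0.5417
W = 0.5417 * 6598.9090 = 3574.8306 kJ
Qc = 6598.9090 - 3574.8306 = 3024.0784 kJ

eta = 54.1731%, W = 3574.8306 kJ, Qc = 3024.0784 kJ


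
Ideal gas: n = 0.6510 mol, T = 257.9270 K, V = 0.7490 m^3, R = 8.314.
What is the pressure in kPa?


P = nRT/V = 0.6510 * 8.314 * 257.9270 / 0.7490
= 1396.0077 / 0.7490 = 1863.8287 Pa = 1.8638 kPa

1.8638 kPa


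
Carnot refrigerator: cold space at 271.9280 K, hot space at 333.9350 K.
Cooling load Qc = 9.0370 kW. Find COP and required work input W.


COP = 271.9280 / 62.0070 = 4.3854
W = 9.0370 / 4.3854 = 2.0607 kW

COP = 4.3854, W = 2.0607 kW


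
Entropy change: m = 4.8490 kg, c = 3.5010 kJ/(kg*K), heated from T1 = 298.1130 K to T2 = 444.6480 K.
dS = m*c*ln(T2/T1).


T2/T1 = 1.4915
ln(T2/T1) = 0.3998
dS = 4.8490 * 3.5010 * 0.3998 = 6.7873 kJ/K

6.7873 kJ/K


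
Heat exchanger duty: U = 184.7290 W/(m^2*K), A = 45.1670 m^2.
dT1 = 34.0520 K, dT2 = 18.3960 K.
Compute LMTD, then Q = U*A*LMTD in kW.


LMTD = 25.4257 K
Q = 184.7290 * 45.1670 * 25.4257 = 212143.0580 W = 212.1431 kW

212.1431 kW


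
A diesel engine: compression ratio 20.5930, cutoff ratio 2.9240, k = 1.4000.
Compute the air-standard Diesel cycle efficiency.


r^(k-1) = 3.3534
rc^k = 4.4913
eta = 0.6135 = 61.3489%

61.3489%


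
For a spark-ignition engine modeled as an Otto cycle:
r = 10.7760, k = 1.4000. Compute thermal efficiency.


r^(k-1) = 2.5881
eta = 1 - 1/2.5881 = 0.6136 = 61.3618%

61.3618%


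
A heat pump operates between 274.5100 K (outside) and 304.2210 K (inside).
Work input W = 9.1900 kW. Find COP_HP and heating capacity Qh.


COP = 304.2210 / 29.7110 = 10.2393
Qh = 10.2393 * 9.1900 = 94.0995 kW

COP = 10.2393, Qh = 94.0995 kW


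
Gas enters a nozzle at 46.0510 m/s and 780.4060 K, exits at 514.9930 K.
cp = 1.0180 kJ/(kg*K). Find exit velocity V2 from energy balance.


dT = 265.4130 K
2*cp*1000*dT = 540380.8680
V1^2 = 2120.6946
V2 = sqrt(542501.5626) = 736.5471 m/s

736.5471 m/s


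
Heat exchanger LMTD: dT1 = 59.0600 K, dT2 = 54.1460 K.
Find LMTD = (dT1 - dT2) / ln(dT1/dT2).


dT1/dT2 = 1.0908
ln(dT1/dT2) = 0.0869
LMTD = 4.9140 / 0.0869 = 56.5674 K

56.5674 K


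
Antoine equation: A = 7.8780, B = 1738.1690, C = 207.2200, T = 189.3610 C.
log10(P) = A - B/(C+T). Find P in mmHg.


C+T = 396.5810
B/(C+T) = 4.3829
log10(P) = 7.8780 - 4.3829 = 3.4951
P = 10^3.4951 = 3126.9057 mmHg

3126.9057 mmHg


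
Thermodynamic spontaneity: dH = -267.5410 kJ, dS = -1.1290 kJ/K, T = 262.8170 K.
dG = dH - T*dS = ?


T*dS = 262.8170 * -1.1290 = -296.7204 kJ
dG = -267.5410 + 296.7204 = 29.1794 kJ (non-spontaneous)

dG = 29.1794 kJ, non-spontaneous


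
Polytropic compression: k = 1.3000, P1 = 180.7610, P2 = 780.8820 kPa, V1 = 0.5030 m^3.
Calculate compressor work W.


(k-1)/k = 0.2308
(P2/P1)^exp = 1.4017
W = 4.3333 * 180.7610 * 0.5030 * (1.4017 - 1) = 158.2621 kJ

158.2621 kJ


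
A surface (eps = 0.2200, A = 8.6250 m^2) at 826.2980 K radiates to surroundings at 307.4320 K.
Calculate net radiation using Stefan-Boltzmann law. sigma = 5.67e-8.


T^4 = 4.6617e+11
Tsurr^4 = 8.9330e+09
Q = 0.2200 * 5.67e-8 * 8.6250 * 4.5724e+11 = 49193.6180 W

49193.6180 W


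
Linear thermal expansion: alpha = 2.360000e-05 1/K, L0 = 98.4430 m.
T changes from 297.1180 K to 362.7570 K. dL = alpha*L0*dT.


dT = 65.6390 K
dL = 2.360000e-05 * 98.4430 * 65.6390 = 0.152496 m
L_final = 98.595496 m

dL = 0.152496 m


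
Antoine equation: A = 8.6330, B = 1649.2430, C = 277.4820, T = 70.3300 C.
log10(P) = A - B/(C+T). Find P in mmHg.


C+T = 347.8120
B/(C+T) = 4.7418
log10(P) = 8.6330 - 4.7418 = 3.8912
P = 10^3.8912 = 7784.5647 mmHg

7784.5647 mmHg


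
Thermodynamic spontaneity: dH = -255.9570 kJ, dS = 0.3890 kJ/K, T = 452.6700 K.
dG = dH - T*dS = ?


T*dS = 452.6700 * 0.3890 = 176.0886 kJ
dG = -255.9570 - 176.0886 = -432.0456 kJ (spontaneous)

dG = -432.0456 kJ, spontaneous


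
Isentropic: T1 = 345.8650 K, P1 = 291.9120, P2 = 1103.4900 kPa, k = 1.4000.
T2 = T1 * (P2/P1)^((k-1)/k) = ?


(k-1)/k = 0.2857
(P2/P1)^exp = 1.4622
T2 = 345.8650 * 1.4622 = 505.7214 K

505.7214 K


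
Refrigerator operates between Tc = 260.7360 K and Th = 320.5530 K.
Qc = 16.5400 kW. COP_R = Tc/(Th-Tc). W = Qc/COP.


COP = 260.7360 / 59.8170 = 4.3589
W = 16.5400 / 4.3589 = 3.7945 kW

COP = 4.3589, W = 3.7945 kW


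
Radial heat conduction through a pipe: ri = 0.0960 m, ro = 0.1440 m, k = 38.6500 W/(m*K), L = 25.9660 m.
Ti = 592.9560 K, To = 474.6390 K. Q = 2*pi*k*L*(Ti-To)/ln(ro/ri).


dT = 118.3170 K
ln(ro/ri) = 0.4055
Q = 2*pi*38.6500*25.9660*118.3170 / 0.4055 = 1840043.4625 W

1840043.4625 W


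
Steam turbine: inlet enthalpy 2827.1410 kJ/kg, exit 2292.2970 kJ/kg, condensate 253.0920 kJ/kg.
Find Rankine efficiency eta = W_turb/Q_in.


W = 534.8440 kJ/kg
Q_in = 2574.0490 kJ/kg
eta = 0.2078 = 20.7783%

eta = 20.7783%


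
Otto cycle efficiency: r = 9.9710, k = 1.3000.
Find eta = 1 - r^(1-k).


r^(k-1) = 1.9935
eta = 1 - 1/1.9935 = 0.4984 = 49.8376%

49.8376%


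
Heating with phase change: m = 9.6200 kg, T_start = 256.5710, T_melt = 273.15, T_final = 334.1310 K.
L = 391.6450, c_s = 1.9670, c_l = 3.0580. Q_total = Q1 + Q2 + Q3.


Q1 (sensible, solid) = 9.6200 * 1.9670 * 16.5790 = 313.7168 kJ
Q2 (latent) = 9.6200 * 391.6450 = 3767.6249 kJ
Q3 (sensible, liquid) = 9.6200 * 3.0580 * 60.9810 = 1793.9366 kJ
Q_total = 5875.2783 kJ

5875.2783 kJ


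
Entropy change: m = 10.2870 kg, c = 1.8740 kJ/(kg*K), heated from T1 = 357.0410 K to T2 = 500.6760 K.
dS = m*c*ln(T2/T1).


T2/T1 = 1.4023
ln(T2/T1) = 0.3381
dS = 10.2870 * 1.8740 * 0.3381 = 6.5180 kJ/K

6.5180 kJ/K


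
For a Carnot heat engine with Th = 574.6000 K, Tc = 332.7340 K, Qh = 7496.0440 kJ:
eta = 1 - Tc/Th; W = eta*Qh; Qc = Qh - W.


eta = 1 - 332.7340/574.6000 = 0.4209
W = 0.4209 * 7496.0440 = 3155.3049 kJ
Qc = 7496.0440 - 3155.3049 = 4340.7391 kJ

eta = 42.0929%, W = 3155.3049 kJ, Qc = 4340.7391 kJ


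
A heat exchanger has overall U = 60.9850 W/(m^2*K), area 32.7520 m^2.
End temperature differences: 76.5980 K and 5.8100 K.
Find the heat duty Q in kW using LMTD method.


LMTD = 27.4480 K
Q = 60.9850 * 32.7520 * 27.4480 = 54824.0066 W = 54.8240 kW

54.8240 kW


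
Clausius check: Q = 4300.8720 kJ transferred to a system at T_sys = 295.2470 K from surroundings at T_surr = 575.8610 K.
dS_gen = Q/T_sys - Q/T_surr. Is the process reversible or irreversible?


dS_sys = 4300.8720/295.2470 = 14.5670 kJ/K
dS_surr = -4300.8720/575.8610 = -7.4686 kJ/K
dS_gen = 14.5670 - 7.4686 = 7.0984 kJ/K (irreversible)

dS_gen = 7.0984 kJ/K, irreversible


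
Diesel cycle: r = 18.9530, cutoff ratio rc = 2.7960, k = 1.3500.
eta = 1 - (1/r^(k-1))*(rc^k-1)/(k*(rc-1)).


r^(k-1) = 2.8002
rc^k = 4.0071
eta = 0.5571 = 55.7092%

55.7092%


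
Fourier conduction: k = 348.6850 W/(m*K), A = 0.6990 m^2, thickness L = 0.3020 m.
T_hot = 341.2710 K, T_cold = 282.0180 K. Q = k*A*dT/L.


dT = 59.2530 K
Q = 348.6850 * 0.6990 * 59.2530 / 0.3020 = 47820.4701 W

47820.4701 W


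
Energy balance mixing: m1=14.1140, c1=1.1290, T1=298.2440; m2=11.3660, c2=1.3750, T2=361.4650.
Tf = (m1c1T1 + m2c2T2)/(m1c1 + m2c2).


num = 10401.4958
den = 31.5630
Tf = 329.5476 K

329.5476 K


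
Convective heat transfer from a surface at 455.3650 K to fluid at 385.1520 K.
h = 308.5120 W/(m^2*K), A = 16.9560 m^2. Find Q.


dT = 70.2130 K
Q = 308.5120 * 16.9560 * 70.2130 = 367293.2936 W

367293.2936 W


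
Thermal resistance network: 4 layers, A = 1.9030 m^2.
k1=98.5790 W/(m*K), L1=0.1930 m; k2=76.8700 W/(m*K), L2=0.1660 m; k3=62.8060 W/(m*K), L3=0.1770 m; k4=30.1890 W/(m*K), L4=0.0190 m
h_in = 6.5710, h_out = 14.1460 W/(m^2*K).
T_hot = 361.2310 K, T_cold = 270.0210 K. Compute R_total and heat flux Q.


R_conv_in = 1/(6.5710*1.9030) = 0.0800
R_1 = 0.1930/(98.5790*1.9030) = 0.0010
R_2 = 0.1660/(76.8700*1.9030) = 0.0011
R_3 = 0.1770/(62.8060*1.9030) = 0.0015
R_4 = 0.0190/(30.1890*1.9030) = 0.0003
R_conv_out = 1/(14.1460*1.9030) = 0.0371
R_total = 0.1211 K/W
Q = 91.2100 / 0.1211 = 753.2224 W

R_total = 0.1211 K/W, Q = 753.2224 W


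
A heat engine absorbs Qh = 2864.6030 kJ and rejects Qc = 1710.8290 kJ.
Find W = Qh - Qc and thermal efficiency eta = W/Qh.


W = 2864.6030 - 1710.8290 = 1153.7740 kJ
eta = 1153.7740 / 2864.6030 = 0.4028 = 40.2769%

W = 1153.7740 kJ, eta = 40.2769%


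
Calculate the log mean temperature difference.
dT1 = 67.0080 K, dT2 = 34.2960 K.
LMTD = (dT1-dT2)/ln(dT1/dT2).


dT1/dT2 = 1.9538
ln(dT1/dT2) = 0.6698
LMTD = 32.7120 / 0.6698 = 48.8397 K

48.8397 K


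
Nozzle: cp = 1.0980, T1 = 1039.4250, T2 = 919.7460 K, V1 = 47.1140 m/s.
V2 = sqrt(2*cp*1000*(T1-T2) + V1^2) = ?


dT = 119.6790 K
2*cp*1000*dT = 262815.0840
V1^2 = 2219.7290
V2 = sqrt(265034.8130) = 514.8153 m/s

514.8153 m/s


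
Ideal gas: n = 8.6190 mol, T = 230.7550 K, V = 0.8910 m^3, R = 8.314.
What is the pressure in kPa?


P = nRT/V = 8.6190 * 8.314 * 230.7550 / 0.8910
= 16535.5262 / 0.8910 = 18558.3908 Pa = 18.5584 kPa

18.5584 kPa


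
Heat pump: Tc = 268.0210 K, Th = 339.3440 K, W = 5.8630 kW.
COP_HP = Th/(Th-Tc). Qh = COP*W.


COP = 339.3440 / 71.3230 = 4.7578
Qh = 4.7578 * 5.8630 = 27.8953 kW

COP = 4.7578, Qh = 27.8953 kW


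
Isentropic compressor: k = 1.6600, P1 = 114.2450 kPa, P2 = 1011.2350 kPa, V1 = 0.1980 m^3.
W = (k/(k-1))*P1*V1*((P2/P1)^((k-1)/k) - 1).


(k-1)/k = 0.3976
(P2/P1)^exp = 2.3797
W = 2.5152 * 114.2450 * 0.1980 * (2.3797 - 1) = 78.4972 kJ

78.4972 kJ


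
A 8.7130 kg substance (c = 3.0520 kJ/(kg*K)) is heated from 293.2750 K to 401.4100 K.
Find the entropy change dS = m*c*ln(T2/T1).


T2/T1 = 1.3687
ln(T2/T1) = 0.3139
dS = 8.7130 * 3.0520 * 0.3139 = 8.3465 kJ/K

8.3465 kJ/K


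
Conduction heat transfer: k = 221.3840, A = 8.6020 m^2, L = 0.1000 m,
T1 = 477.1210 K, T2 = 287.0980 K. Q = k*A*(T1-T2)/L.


dT = 190.0230 K
Q = 221.3840 * 8.6020 * 190.0230 / 0.1000 = 3618693.8186 W

3618693.8186 W


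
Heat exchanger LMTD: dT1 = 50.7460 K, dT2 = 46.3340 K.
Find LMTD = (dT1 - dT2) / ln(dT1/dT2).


dT1/dT2 = 1.0952
ln(dT1/dT2) = 0.0910
LMTD = 4.4120 / 0.0910 = 48.5066 K

48.5066 K


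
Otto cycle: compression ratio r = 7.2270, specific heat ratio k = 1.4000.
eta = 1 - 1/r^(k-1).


r^(k-1) = 2.2059
eta = 1 - 1/2.2059 = 0.5467 = 54.6668%

54.6668%


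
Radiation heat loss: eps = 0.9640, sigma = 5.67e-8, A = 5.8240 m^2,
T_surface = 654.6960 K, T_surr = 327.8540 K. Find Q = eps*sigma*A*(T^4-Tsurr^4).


T^4 = 1.8372e+11
Tsurr^4 = 1.1554e+10
Q = 0.9640 * 5.67e-8 * 5.8240 * 1.7217e+11 = 54806.4934 W

54806.4934 W


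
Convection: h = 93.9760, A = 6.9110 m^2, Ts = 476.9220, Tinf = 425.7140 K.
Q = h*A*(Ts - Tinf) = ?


dT = 51.2080 K
Q = 93.9760 * 6.9110 * 51.2080 = 33257.9643 W

33257.9643 W


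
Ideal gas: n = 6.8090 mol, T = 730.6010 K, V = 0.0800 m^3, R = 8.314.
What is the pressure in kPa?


P = nRT/V = 6.8090 * 8.314 * 730.6010 / 0.0800
= 41359.3416 / 0.0800 = 516991.7701 Pa = 516.9918 kPa

516.9918 kPa


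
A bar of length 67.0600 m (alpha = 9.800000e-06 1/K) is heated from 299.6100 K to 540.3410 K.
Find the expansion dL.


dT = 240.7310 K
dL = 9.800000e-06 * 67.0600 * 240.7310 = 0.158206 m
L_final = 67.218206 m

dL = 0.158206 m


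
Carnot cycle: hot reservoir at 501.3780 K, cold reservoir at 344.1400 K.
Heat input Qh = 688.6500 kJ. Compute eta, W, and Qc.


eta = 1 - 344.1400/501.3780 = 0.3136
W = 0.3136 * 688.6500 = 215.9687 kJ
Qc = 688.6500 - 215.9687 = 472.6813 kJ

eta = 31.3612%, W = 215.9687 kJ, Qc = 472.6813 kJ


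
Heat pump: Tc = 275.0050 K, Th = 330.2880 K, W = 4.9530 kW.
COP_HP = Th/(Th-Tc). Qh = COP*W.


COP = 330.2880 / 55.2830 = 5.9745
Qh = 5.9745 * 4.9530 = 29.5917 kW

COP = 5.9745, Qh = 29.5917 kW


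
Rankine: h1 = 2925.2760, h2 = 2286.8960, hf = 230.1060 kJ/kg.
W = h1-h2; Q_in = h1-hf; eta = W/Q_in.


W = 638.3800 kJ/kg
Q_in = 2695.1700 kJ/kg
eta = 0.2369 = 23.6861%

eta = 23.6861%


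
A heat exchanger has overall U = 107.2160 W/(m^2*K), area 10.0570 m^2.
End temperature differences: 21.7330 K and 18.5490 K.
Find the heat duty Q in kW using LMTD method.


LMTD = 20.0990 K
Q = 107.2160 * 10.0570 * 20.0990 = 21672.1584 W = 21.6722 kW

21.6722 kW


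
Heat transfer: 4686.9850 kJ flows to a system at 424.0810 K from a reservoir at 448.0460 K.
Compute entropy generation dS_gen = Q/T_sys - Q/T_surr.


dS_sys = 4686.9850/424.0810 = 11.0521 kJ/K
dS_surr = -4686.9850/448.0460 = -10.4609 kJ/K
dS_gen = 11.0521 - 10.4609 = 0.5912 kJ/K (irreversible)

dS_gen = 0.5912 kJ/K, irreversible


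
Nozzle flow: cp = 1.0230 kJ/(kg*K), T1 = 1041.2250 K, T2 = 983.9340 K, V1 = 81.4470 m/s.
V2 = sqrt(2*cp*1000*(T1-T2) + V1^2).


dT = 57.2910 K
2*cp*1000*dT = 117217.3860
V1^2 = 6633.6138
V2 = sqrt(123850.9998) = 351.9247 m/s

351.9247 m/s


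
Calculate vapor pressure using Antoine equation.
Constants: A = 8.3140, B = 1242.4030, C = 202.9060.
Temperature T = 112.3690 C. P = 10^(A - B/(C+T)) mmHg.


C+T = 315.2750
B/(C+T) = 3.9407
log10(P) = 8.3140 - 3.9407 = 4.3733
P = 10^4.3733 = 23621.2993 mmHg

23621.2993 mmHg


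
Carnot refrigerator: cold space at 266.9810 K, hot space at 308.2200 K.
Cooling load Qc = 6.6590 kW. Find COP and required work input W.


COP = 266.9810 / 41.2390 = 6.4740
W = 6.6590 / 6.4740 = 1.0286 kW

COP = 6.4740, W = 1.0286 kW


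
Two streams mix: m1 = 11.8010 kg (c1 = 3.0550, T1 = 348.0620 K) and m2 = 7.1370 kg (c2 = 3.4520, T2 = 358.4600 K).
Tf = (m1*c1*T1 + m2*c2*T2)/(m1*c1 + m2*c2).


num = 21379.7021
den = 60.6890
Tf = 352.2831 K

352.2831 K


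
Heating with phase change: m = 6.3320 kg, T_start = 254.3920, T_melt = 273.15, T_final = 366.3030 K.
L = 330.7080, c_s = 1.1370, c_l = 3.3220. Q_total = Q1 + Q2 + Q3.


Q1 (sensible, solid) = 6.3320 * 1.1370 * 18.7580 = 135.0479 kJ
Q2 (latent) = 6.3320 * 330.7080 = 2094.0431 kJ
Q3 (sensible, liquid) = 6.3320 * 3.3220 * 93.1530 = 1959.4644 kJ
Q_total = 4188.5554 kJ

4188.5554 kJ


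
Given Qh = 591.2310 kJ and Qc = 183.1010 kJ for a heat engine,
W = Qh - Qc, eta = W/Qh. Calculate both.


W = 591.2310 - 183.1010 = 408.1300 kJ
eta = 408.1300 / 591.2310 = 0.6903 = 69.0305%

W = 408.1300 kJ, eta = 69.0305%


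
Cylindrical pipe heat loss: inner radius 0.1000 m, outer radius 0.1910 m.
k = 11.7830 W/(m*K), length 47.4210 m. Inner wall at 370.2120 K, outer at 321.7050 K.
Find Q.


dT = 48.5070 K
ln(ro/ri) = 0.6471
Q = 2*pi*11.7830*47.4210*48.5070 / 0.6471 = 263170.5536 W

263170.5536 W


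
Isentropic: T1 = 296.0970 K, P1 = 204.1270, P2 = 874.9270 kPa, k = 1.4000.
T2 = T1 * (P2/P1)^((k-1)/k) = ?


(k-1)/k = 0.2857
(P2/P1)^exp = 1.5156
T2 = 296.0970 * 1.5156 = 448.7721 K

448.7721 K


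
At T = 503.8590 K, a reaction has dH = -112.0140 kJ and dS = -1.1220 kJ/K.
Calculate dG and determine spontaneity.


T*dS = 503.8590 * -1.1220 = -565.3298 kJ
dG = -112.0140 + 565.3298 = 453.3158 kJ (non-spontaneous)

dG = 453.3158 kJ, non-spontaneous


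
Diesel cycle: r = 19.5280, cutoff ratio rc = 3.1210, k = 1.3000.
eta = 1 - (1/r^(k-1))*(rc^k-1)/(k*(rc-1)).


r^(k-1) = 2.4389
rc^k = 4.3912
eta = 0.4957 = 49.5722%

49.5722%


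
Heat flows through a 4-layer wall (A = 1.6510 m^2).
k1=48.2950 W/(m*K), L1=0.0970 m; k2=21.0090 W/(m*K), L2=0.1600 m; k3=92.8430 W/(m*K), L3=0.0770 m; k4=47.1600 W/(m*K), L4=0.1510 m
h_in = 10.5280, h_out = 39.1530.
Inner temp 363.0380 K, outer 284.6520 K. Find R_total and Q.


R_conv_in = 1/(10.5280*1.6510) = 0.0575
R_1 = 0.0970/(48.2950*1.6510) = 0.0012
R_2 = 0.1600/(21.0090*1.6510) = 0.0046
R_3 = 0.0770/(92.8430*1.6510) = 0.0005
R_4 = 0.1510/(47.1600*1.6510) = 0.0019
R_conv_out = 1/(39.1530*1.6510) = 0.0155
R_total = 0.0813 K/W
Q = 78.3860 / 0.0813 = 964.4820 W

R_total = 0.0813 K/W, Q = 964.4820 W


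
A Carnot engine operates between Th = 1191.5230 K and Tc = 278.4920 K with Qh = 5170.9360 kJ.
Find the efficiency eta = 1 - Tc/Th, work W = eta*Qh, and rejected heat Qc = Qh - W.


eta = 1 - 278.4920/1191.5230 = 0.7663
W = 0.7663 * 5170.9360 = 3962.3447 kJ
Qc = 5170.9360 - 3962.3447 = 1208.5913 kJ

eta = 76.6272%, W = 3962.3447 kJ, Qc = 1208.5913 kJ


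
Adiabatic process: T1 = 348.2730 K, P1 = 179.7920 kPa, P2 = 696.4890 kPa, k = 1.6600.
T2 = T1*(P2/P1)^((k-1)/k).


(k-1)/k = 0.3976
(P2/P1)^exp = 1.7133
T2 = 348.2730 * 1.7133 = 596.7057 K

596.7057 K


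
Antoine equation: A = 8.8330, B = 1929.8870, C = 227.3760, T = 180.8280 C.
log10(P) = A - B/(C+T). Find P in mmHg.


C+T = 408.2040
B/(C+T) = 4.7278
log10(P) = 8.8330 - 4.7278 = 4.1052
P = 10^4.1052 = 12742.3251 mmHg

12742.3251 mmHg


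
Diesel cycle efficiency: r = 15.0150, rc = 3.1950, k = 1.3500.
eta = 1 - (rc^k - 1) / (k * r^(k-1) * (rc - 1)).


r^(k-1) = 2.5810
rc^k = 4.7977
eta = 0.5034 = 50.3440%

50.3440%


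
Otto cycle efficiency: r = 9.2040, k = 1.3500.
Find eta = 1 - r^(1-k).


r^(k-1) = 2.1747
eta = 1 - 1/2.1747 = 0.5402 = 54.0158%

54.0158%


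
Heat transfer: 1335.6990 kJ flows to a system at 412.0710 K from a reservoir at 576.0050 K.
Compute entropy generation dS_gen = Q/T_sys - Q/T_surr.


dS_sys = 1335.6990/412.0710 = 3.2414 kJ/K
dS_surr = -1335.6990/576.0050 = -2.3189 kJ/K
dS_gen = 3.2414 - 2.3189 = 0.9225 kJ/K (irreversible)

dS_gen = 0.9225 kJ/K, irreversible


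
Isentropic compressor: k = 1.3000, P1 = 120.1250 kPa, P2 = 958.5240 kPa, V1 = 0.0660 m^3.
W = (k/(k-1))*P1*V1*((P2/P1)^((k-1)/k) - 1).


(k-1)/k = 0.2308
(P2/P1)^exp = 1.6149
W = 4.3333 * 120.1250 * 0.0660 * (1.6149 - 1) = 21.1255 kJ

21.1255 kJ


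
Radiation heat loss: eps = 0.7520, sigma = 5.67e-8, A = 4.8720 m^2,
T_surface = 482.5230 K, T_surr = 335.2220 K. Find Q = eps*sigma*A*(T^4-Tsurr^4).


T^4 = 5.4209e+10
Tsurr^4 = 1.2628e+10
Q = 0.7520 * 5.67e-8 * 4.8720 * 4.1581e+10 = 8637.8443 W

8637.8443 W


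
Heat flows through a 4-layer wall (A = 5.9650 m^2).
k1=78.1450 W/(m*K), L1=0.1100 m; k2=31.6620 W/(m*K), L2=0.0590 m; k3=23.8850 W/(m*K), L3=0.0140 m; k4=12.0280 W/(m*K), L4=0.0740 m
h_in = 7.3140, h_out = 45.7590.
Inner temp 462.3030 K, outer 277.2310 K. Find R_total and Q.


R_conv_in = 1/(7.3140*5.9650) = 0.0229
R_1 = 0.1100/(78.1450*5.9650) = 0.0002
R_2 = 0.0590/(31.6620*5.9650) = 0.0003
R_3 = 0.0140/(23.8850*5.9650) = 9.8264e-05
R_4 = 0.0740/(12.0280*5.9650) = 0.0010
R_conv_out = 1/(45.7590*5.9650) = 0.0037
R_total = 0.0283 K/W
Q = 185.0720 / 0.0283 = 6548.2683 W

R_total = 0.0283 K/W, Q = 6548.2683 W


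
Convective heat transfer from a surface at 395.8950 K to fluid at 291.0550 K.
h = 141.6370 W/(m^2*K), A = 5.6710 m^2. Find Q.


dT = 104.8400 K
Q = 141.6370 * 5.6710 * 104.8400 = 84209.9441 W

84209.9441 W


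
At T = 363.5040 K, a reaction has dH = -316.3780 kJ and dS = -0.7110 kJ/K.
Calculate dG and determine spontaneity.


T*dS = 363.5040 * -0.7110 = -258.4513 kJ
dG = -316.3780 + 258.4513 = -57.9267 kJ (spontaneous)

dG = -57.9267 kJ, spontaneous


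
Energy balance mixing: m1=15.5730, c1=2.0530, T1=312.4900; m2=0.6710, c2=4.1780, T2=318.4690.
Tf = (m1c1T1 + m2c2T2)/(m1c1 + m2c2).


num = 10883.5412
den = 34.7748
Tf = 312.9720 K

312.9720 K


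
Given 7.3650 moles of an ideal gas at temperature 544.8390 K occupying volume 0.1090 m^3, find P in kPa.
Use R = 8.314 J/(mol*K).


P = nRT/V = 7.3650 * 8.314 * 544.8390 / 0.1090
= 33361.9140 / 0.1090 = 306072.6055 Pa = 306.0726 kPa

306.0726 kPa


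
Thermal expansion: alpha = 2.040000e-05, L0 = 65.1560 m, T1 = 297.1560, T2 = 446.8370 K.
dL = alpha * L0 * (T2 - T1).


dT = 149.6810 K
dL = 2.040000e-05 * 65.1560 * 149.6810 = 0.198953 m
L_final = 65.354953 m

dL = 0.198953 m


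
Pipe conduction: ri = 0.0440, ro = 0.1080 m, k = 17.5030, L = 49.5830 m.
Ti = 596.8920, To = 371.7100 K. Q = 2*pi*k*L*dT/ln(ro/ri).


dT = 225.1820 K
ln(ro/ri) = 0.8979
Q = 2*pi*17.5030*49.5830*225.1820 / 0.8979 = 1367447.7610 W

1367447.7610 W


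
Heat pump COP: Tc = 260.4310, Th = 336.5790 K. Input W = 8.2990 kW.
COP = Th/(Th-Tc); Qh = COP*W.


COP = 336.5790 / 76.1480 = 4.4201
Qh = 4.4201 * 8.2990 = 36.6821 kW

COP = 4.4201, Qh = 36.6821 kW


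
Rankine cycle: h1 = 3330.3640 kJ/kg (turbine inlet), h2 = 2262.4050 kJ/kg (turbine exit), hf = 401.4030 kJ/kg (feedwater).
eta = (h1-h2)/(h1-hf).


W = 1067.9590 kJ/kg
Q_in = 2928.9610 kJ/kg
eta = 0.3646 = 36.4620%

eta = 36.4620%


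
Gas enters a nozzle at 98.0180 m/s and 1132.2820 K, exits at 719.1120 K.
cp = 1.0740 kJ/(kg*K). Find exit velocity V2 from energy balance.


dT = 413.1700 K
2*cp*1000*dT = 887489.1600
V1^2 = 9607.5283
V2 = sqrt(897096.6883) = 947.1519 m/s

947.1519 m/s


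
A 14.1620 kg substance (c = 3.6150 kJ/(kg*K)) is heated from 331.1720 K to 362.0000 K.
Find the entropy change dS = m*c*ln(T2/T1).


T2/T1 = 1.0931
ln(T2/T1) = 0.0890
dS = 14.1620 * 3.6150 * 0.0890 = 4.5567 kJ/K

4.5567 kJ/K


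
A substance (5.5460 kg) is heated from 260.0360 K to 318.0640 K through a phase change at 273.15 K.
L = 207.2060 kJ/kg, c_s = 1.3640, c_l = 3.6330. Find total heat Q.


Q1 (sensible, solid) = 5.5460 * 1.3640 * 13.1140 = 99.2041 kJ
Q2 (latent) = 5.5460 * 207.2060 = 1149.1645 kJ
Q3 (sensible, liquid) = 5.5460 * 3.6330 * 44.9140 = 904.9550 kJ
Q_total = 2153.3236 kJ

2153.3236 kJ


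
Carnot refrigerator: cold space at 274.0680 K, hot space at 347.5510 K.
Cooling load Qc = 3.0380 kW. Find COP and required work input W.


COP = 274.0680 / 73.4830 = 3.7297
W = 3.0380 / 3.7297 = 0.8145 kW

COP = 3.7297, W = 0.8145 kW


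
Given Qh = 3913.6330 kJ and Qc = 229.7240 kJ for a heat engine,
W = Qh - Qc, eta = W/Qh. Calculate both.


W = 3913.6330 - 229.7240 = 3683.9090 kJ
eta = 3683.9090 / 3913.6330 = 0.9413 = 94.1302%

W = 3683.9090 kJ, eta = 94.1302%


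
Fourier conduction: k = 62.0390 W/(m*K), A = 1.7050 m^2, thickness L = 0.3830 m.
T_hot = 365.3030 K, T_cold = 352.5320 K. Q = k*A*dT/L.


dT = 12.7710 K
Q = 62.0390 * 1.7050 * 12.7710 / 0.3830 = 3527.0799 W

3527.0799 W


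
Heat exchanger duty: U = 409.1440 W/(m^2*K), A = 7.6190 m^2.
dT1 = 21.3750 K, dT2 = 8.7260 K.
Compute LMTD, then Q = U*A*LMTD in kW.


LMTD = 14.1185 K
Q = 409.1440 * 7.6190 * 14.1185 = 44011.2369 W = 44.0112 kW

44.0112 kW


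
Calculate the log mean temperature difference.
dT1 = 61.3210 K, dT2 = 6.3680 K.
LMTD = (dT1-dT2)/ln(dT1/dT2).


dT1/dT2 = 9.6296
ln(dT1/dT2) = 2.2648
LMTD = 54.9530 / 2.2648 = 24.2636 K

24.2636 K


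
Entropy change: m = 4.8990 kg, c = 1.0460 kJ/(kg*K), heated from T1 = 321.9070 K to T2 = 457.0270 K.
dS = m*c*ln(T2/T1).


T2/T1 = 1.4197
ln(T2/T1) = 0.3505
dS = 4.8990 * 1.0460 * 0.3505 = 1.7960 kJ/K

1.7960 kJ/K


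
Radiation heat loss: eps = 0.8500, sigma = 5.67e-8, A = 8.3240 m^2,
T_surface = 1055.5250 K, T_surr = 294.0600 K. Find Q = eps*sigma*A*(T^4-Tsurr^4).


T^4 = 1.2413e+12
Tsurr^4 = 7.4773e+09
Q = 0.8500 * 5.67e-8 * 8.3240 * 1.2338e+12 = 494976.0012 W

494976.0012 W


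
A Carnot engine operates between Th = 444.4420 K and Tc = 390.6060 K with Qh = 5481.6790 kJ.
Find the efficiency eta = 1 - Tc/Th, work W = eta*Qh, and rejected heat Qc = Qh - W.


eta = 1 - 390.6060/444.4420 = 0.1211
W = 0.1211 * 5481.6790 = 664.0049 kJ
Qc = 5481.6790 - 664.0049 = 4817.6741 kJ

eta = 12.1132%, W = 664.0049 kJ, Qc = 4817.6741 kJ


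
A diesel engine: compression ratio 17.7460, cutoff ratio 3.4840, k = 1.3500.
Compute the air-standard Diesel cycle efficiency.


r^(k-1) = 2.7364
rc^k = 5.3927
eta = 0.5213 = 52.1304%

52.1304%


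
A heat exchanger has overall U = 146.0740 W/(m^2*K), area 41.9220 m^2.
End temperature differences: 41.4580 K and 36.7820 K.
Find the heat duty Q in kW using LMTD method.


LMTD = 39.0734 K
Q = 146.0740 * 41.9220 * 39.0734 = 239274.2059 W = 239.2742 kW

239.2742 kW


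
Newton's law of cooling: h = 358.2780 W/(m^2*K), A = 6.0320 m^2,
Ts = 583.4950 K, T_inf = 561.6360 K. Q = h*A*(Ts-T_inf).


dT = 21.8590 K
Q = 358.2780 * 6.0320 * 21.8590 = 47240.2040 W

47240.2040 W


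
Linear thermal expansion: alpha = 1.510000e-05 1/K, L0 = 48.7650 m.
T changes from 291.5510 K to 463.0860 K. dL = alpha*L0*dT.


dT = 171.5350 K
dL = 1.510000e-05 * 48.7650 * 171.5350 = 0.126310 m
L_final = 48.891310 m

dL = 0.126310 m


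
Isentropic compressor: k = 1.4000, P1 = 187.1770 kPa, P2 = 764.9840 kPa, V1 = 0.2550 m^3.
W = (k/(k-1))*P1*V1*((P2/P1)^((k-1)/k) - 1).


(k-1)/k = 0.2857
(P2/P1)^exp = 1.4952
W = 3.5000 * 187.1770 * 0.2550 * (1.4952 - 1) = 82.7180 kJ

82.7180 kJ


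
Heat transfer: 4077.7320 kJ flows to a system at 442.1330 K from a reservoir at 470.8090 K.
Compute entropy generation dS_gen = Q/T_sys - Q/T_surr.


dS_sys = 4077.7320/442.1330 = 9.2229 kJ/K
dS_surr = -4077.7320/470.8090 = -8.6611 kJ/K
dS_gen = 9.2229 - 8.6611 = 0.5617 kJ/K (irreversible)

dS_gen = 0.5617 kJ/K, irreversible


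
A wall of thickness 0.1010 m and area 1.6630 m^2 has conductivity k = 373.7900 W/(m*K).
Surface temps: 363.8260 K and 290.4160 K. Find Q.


dT = 73.4100 K
Q = 373.7900 * 1.6630 * 73.4100 / 0.1010 = 451807.8559 W

451807.8559 W


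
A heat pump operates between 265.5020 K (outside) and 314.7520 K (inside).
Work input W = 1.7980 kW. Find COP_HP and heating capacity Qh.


COP = 314.7520 / 49.2500 = 6.3909
Qh = 6.3909 * 1.7980 = 11.4908 kW

COP = 6.3909, Qh = 11.4908 kW


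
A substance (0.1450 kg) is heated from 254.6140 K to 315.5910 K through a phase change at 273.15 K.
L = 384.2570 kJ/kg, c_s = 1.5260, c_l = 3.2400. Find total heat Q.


Q1 (sensible, solid) = 0.1450 * 1.5260 * 18.5360 = 4.1015 kJ
Q2 (latent) = 0.1450 * 384.2570 = 55.7173 kJ
Q3 (sensible, liquid) = 0.1450 * 3.2400 * 42.4410 = 19.9388 kJ
Q_total = 79.7575 kJ

79.7575 kJ


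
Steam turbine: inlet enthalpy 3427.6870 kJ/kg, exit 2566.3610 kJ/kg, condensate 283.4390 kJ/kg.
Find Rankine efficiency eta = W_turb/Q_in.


W = 861.3260 kJ/kg
Q_in = 3144.2480 kJ/kg
eta = 0.2739 = 27.3937%

eta = 27.3937%


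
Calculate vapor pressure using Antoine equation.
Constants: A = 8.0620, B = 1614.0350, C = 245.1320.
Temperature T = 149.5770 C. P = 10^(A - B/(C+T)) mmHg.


C+T = 394.7090
B/(C+T) = 4.0892
log10(P) = 8.0620 - 4.0892 = 3.9728
P = 10^3.9728 = 9393.4020 mmHg

9393.4020 mmHg


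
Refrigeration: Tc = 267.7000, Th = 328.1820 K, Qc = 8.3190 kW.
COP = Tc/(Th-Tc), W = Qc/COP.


COP = 267.7000 / 60.4820 = 4.4261
W = 8.3190 / 4.4261 = 1.8795 kW

COP = 4.4261, W = 1.8795 kW


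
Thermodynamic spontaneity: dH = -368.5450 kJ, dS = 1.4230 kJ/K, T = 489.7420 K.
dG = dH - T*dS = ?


T*dS = 489.7420 * 1.4230 = 696.9029 kJ
dG = -368.5450 - 696.9029 = -1065.4479 kJ (spontaneous)

dG = -1065.4479 kJ, spontaneous


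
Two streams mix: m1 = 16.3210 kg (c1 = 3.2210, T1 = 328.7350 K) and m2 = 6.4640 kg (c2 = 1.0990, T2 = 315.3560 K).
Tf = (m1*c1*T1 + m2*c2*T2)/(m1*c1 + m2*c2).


num = 19521.8484
den = 59.6739
Tf = 327.1423 K

327.1423 K


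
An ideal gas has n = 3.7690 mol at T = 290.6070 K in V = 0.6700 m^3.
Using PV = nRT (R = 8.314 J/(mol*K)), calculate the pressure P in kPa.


P = nRT/V = 3.7690 * 8.314 * 290.6070 / 0.6700
= 9106.3058 / 0.6700 = 13591.5011 Pa = 13.5915 kPa

13.5915 kPa


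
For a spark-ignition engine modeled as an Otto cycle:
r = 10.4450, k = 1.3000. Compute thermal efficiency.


r^(k-1) = 2.0215
eta = 1 - 1/2.0215 = 0.5053 = 50.5316%

50.5316%


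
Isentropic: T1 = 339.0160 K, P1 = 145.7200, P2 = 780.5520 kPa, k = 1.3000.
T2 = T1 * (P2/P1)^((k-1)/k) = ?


(k-1)/k = 0.2308
(P2/P1)^exp = 1.4730
T2 = 339.0160 * 1.4730 = 499.3717 K

499.3717 K


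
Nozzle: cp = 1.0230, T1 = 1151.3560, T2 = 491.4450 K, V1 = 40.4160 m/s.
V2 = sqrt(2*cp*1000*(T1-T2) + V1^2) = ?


dT = 659.9110 K
2*cp*1000*dT = 1350177.9060
V1^2 = 1633.4531
V2 = sqrt(1351811.3591) = 1162.6742 m/s

1162.6742 m/s


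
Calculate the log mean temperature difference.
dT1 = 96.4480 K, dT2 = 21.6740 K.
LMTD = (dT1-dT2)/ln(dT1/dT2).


dT1/dT2 = 4.4499
ln(dT1/dT2) = 1.4929
LMTD = 74.7740 / 1.4929 = 50.0867 K

50.0867 K


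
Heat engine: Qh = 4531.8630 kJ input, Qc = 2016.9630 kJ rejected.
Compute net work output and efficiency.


W = 4531.8630 - 2016.9630 = 2514.9000 kJ
eta = 2514.9000 / 4531.8630 = 0.5549 = 55.4937%

W = 2514.9000 kJ, eta = 55.4937%


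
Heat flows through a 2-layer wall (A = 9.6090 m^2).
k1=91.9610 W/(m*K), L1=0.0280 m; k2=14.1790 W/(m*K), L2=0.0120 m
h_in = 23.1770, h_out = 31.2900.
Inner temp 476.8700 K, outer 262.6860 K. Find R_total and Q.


R_conv_in = 1/(23.1770*9.6090) = 0.0045
R_1 = 0.0280/(91.9610*9.6090) = 3.1687e-05
R_2 = 0.0120/(14.1790*9.6090) = 8.8076e-05
R_conv_out = 1/(31.2900*9.6090) = 0.0033
R_total = 0.0079 K/W
Q = 214.1840 / 0.0079 = 26989.2334 W

R_total = 0.0079 K/W, Q = 26989.2334 W


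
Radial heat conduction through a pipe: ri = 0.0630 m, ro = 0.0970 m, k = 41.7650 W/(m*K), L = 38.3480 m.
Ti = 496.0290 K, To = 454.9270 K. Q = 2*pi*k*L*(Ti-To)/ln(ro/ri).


dT = 41.1020 K
ln(ro/ri) = 0.4316
Q = 2*pi*41.7650*38.3480*41.1020 / 0.4316 = 958386.0608 W

958386.0608 W


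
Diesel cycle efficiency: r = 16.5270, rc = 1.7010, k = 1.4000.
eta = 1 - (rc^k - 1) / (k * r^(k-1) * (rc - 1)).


r^(k-1) = 3.0710
rc^k = 2.1037
eta = 0.6338 = 63.3789%

63.3789%


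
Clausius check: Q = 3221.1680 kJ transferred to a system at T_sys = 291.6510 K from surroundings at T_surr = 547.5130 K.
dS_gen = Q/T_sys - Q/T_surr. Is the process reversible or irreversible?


dS_sys = 3221.1680/291.6510 = 11.0446 kJ/K
dS_surr = -3221.1680/547.5130 = -5.8833 kJ/K
dS_gen = 11.0446 - 5.8833 = 5.1613 kJ/K (irreversible)

dS_gen = 5.1613 kJ/K, irreversible


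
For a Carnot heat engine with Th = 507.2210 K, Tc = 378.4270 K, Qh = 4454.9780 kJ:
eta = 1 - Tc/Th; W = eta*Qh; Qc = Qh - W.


eta = 1 - 378.4270/507.2210 = 0.2539
W = 0.2539 * 4454.9780 = 1131.2119 kJ
Qc = 4454.9780 - 1131.2119 = 3323.7661 kJ

eta = 25.3921%, W = 1131.2119 kJ, Qc = 3323.7661 kJ


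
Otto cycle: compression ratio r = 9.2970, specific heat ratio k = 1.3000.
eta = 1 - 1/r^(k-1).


r^(k-1) = 1.9521
eta = 1 - 1/1.9521 = 0.4877 = 48.7732%

48.7732%


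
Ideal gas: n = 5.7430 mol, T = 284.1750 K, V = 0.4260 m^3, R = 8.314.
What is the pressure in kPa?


P = nRT/V = 5.7430 * 8.314 * 284.1750 / 0.4260
= 13568.5895 / 0.4260 = 31851.1492 Pa = 31.8511 kPa

31.8511 kPa


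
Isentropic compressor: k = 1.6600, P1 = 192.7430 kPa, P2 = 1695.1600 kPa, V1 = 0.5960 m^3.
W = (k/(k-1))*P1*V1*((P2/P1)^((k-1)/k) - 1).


(k-1)/k = 0.3976
(P2/P1)^exp = 2.3737
W = 2.5152 * 192.7430 * 0.5960 * (2.3737 - 1) = 396.8868 kJ

396.8868 kJ


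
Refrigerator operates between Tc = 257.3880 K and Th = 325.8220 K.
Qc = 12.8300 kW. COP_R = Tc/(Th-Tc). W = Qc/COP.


COP = 257.3880 / 68.4340 = 3.7611
W = 12.8300 / 3.7611 = 3.4112 kW

COP = 3.7611, W = 3.4112 kW


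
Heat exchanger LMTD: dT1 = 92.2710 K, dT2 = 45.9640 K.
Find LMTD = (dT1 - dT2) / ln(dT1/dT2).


dT1/dT2 = 2.0075
ln(dT1/dT2) = 0.6969
LMTD = 46.3070 / 0.6969 = 66.4498 K

66.4498 K
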